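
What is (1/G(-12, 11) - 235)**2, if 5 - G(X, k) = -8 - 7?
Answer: 22080601/400 ≈ 55202.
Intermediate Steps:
G(X, k) = 20 (G(X, k) = 5 - (-8 - 7) = 5 - 1*(-15) = 5 + 15 = 20)
(1/G(-12, 11) - 235)**2 = (1/20 - 235)**2 = (-4699/20)**2 = 22080601/400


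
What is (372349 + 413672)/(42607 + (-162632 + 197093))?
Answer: 786021/77068 ≈ 10.199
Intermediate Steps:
(372349 + 413672)/(42607 + (-162632 + 197093)) = 786021/(42607 + 34461) = 786021/77068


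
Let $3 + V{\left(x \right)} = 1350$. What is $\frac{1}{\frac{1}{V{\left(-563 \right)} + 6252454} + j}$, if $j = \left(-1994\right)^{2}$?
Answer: $\frac{6253801}{24865337912837} \approx 2.5151 \cdot 10^{-7}$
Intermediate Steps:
$V{\left(x \right)} = 1347$ ($V{\left(x \right)} = -3 + 1350 = 1347$)
$j = 3976036$
$\frac{1}{\frac{1}{V{\left(-563 \right)} + 6252454} + j} = \frac{1}{\frac{1}{1347 + 6252454} + 3976036} = \frac{1}{\frac{1}{6253801} + 3976036} = \frac{1}{\frac{24865337912837}{6253801}} = \frac{6253801}{24865337912837}$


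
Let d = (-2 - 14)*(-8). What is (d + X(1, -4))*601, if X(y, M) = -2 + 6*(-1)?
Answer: 72120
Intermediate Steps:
X(y, M) = -8 (X(y, M) = -2 - 6 = -8)
d = 128 (d = -16*(-8) = 128)
(d + X(1, -4))*601 = (128 - 8)*601 = 120*601 = 72120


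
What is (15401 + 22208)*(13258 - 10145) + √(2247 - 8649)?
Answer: 117076817 + I*√6402 ≈ 1.1708e+8 + 80.012*I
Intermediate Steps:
(15401 + 22208)*(13258 - 10145) + √(2247 - 8649) = 37609*3113 + √(-6402) = 117076817 + I*√6402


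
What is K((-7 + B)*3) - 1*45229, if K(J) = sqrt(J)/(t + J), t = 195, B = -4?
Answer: -45229 + I*sqrt(33)/162 ≈ -45229.0 + 0.03546*I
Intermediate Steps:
K(J) = sqrt(J)/(195 + J)
K((-7 + B)*3) - 1*45229 = sqrt((-7 - 4)*3)/(195 + (-7 - 4)*3) - 1*45229 = sqrt(-11*3)/(195 - 11*3) - 45229 = sqrt(-33)/(195 - 33) - 45229 = (I*sqrt(33))/162 - 45229 = (I*sqrt(33))*(1/162) - 45229 = I*sqrt(33)/162 - 45229 = -45229 + I*sqrt(33)/162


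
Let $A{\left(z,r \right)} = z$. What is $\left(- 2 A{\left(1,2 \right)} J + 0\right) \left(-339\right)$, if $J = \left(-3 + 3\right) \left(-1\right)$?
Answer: $0$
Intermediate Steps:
$J = 0$ ($J = 0 \left(-1\right) = 0$)
$\left(- 2 A{\left(1,2 \right)} J + 0\right) \left(-339\right) = \left(\left(-2\right) 1 \cdot 0 + 0\right) \left(-339\right) = \left(\left(-2\right) 0 + 0\right) \left(-339\right) = \left(0 + 0\right) \left(-339\right) = 0 \left(-339\right) = 0$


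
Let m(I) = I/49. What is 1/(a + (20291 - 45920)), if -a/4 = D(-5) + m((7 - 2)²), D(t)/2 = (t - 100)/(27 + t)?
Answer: -539/13794551 ≈ -3.9073e-5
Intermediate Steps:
m(I) = I/49 (m(I) = I*(1/49) = I/49)
D(t) = 2*(-100 + t)/(27 + t) (D(t) = 2*((t - 100)/(27 + t)) = 2*((-100 + t)/(27 + t)) = 2*(-100 + t)/(27 + t))
a = 19480/539 (a = -4*(2*(-100 - 5)/(27 - 5) + (7 - 2)²/49) = -4*(2*(-105)/22 + (1/49)*5²) = -4*(2*(1/22)*(-105) + (1/49)*25) = -4*(-105/11 + 25/49) = -4*(-4870/539) = 19480/539 ≈ 36.141)
1/(a + (20291 - 45920)) = 1/(19480/539 + (20291 - 45920)) = 1/(19480/539 - 25629) = 1/(-13794551/539) = -539/13794551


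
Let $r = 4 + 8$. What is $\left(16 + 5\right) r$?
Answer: $252$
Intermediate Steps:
$r = 12$
$\left(16 + 5\right) r = \left(16 + 5\right) 12 = 21 \cdot 12 = 252$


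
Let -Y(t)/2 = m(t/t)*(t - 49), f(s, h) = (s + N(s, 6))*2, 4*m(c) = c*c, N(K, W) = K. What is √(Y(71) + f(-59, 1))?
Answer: I*√247 ≈ 15.716*I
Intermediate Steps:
m(c) = c²/4 (m(c) = (c*c)/4 = c²/4)
f(s, h) = 4*s (f(s, h) = (s + s)*2 = (2*s)*2 = 4*s)
Y(t) = 49/2 - t/2 (Y(t) = -2*(t/t)²/4*(t - 49) = -2*(¼)*1²*(-49 + t) = -2*(¼)*1*(-49 + t) = -(-49 + t)/2 = -2*(-49/4 + t/4) = 49/2 - t/2)
√(Y(71) + f(-59, 1)) = √((49/2 - ½*71) + 4*(-59)) = √((49/2 - 71/2) - 236) = √(-11 - 236) = √(-247) = I*√247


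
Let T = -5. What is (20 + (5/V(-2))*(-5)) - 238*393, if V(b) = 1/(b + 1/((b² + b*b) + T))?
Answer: -280417/3 ≈ -93472.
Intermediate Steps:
V(b) = 1/(b + 1/(-5 + 2*b²)) (V(b) = 1/(b + 1/((b² + b*b) - 5)) = 1/(b + 1/((b² + b²) - 5)) = 1/(b + 1/(2*b² - 5)) = 1/(b + 1/(-5 + 2*b²)))
(20 + (5/V(-2))*(-5)) - 238*393 = (20 + (5/(((-5 + 2*(-2)²)/(1 - 5*(-2) + 2*(-2)³))))*(-5)) - 238*393 = (20 + (5/(((-5 + 2*4)/(1 + 10 + 2*(-8)))))*(-5)) - 93534 = (20 + (5/(((-5 + 8)/(1 + 10 - 16))))*(-5)) - 93534 = (20 + (5/((3/(-5))))*(-5)) - 93534 = (20 + (5/((-⅕*3)))*(-5)) - 93534 = (20 + (5/(-⅗))*(-5)) - 93534 = (20 + (5*(-5/3))*(-5)) - 93534 = (20 - 25/3*(-5)) - 93534 = (20 + 125/3) - 93534 = 185/3 - 93534 = -280417/3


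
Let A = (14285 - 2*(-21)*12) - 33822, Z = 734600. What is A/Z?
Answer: -19033/734600 ≈ -0.025909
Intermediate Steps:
A = -19033 (A = (14285 + 42*12) - 33822 = (14285 + 504) - 33822 = 14789 - 33822 = -19033)
A/Z = -19033/734600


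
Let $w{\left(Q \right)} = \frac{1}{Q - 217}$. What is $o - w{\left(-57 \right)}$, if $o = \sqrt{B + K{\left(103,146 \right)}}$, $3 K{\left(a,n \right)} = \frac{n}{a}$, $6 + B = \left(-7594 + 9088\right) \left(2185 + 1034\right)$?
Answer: $\frac{1}{274} + \frac{\sqrt{459185360694}}{309} \approx 2193.0$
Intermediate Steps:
$B = 4809180$ ($B = -6 + \left(-7594 + 9088\right) \left(2185 + 1034\right) = -6 + 1494 \cdot 3219 = -6 + 4809186 = 4809180$)
$w{\left(Q \right)} = \frac{1}{-217 + Q}$
$K{\left(a,n \right)} = \frac{n}{3 a}$ ($K{\left(a,n \right)} = \frac{n \frac{1}{a}}{3} = \frac{n}{3 a}$)
$o = \frac{\sqrt{459185360694}}{309}$ ($o = \sqrt{4809180 + \frac{1}{3} \cdot 146 \cdot \frac{1}{103}} = \sqrt{4809180 + \frac{146}{309}} = \sqrt{\frac{1486036766}{309}} = \frac{\sqrt{459185360694}}{309} \approx 2193.0$)
$o - w{\left(-57 \right)} = \frac{\sqrt{459185360694}}{309} - \frac{1}{-217 - 57} = \frac{\sqrt{459185360694}}{309} - \frac{1}{-274} = \frac{\sqrt{459185360694}}{309} - - \frac{1}{274} = \frac{\sqrt{459185360694}}{309} + \frac{1}{274} = \frac{1}{274} + \frac{\sqrt{459185360694}}{309}$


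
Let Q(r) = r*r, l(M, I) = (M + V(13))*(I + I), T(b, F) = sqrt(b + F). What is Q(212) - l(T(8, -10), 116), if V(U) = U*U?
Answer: 5736 - 232*I*sqrt(2) ≈ 5736.0 - 328.1*I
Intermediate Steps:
V(U) = U**2
T(b, F) = sqrt(F + b)
l(M, I) = 2*I*(169 + M) (l(M, I) = (M + 13**2)*(I + I) = (M + 169)*(2*I) = (169 + M)*(2*I) = 2*I*(169 + M))
Q(r) = r**2
Q(212) - l(T(8, -10), 116) = 212**2 - 2*116*(169 + sqrt(-10 + 8)) = 44944 - 2*116*(169 + sqrt(-2)) = 44944 - 2*116*(169 + I*sqrt(2)) = 44944 - (39208 + 232*I*sqrt(2)) = 44944 + (-39208 - 232*I*sqrt(2)) = 5736 - 232*I*sqrt(2)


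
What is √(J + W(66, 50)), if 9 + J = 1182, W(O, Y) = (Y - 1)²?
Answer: √3574 ≈ 59.783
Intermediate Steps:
W(O, Y) = (-1 + Y)²
J = 1173 (J = -9 + 1182 = 1173)
√(J + W(66, 50)) = √(1173 + (-1 + 50)²) = √(1173 + 49²) = √(1173 + 2401) = √3574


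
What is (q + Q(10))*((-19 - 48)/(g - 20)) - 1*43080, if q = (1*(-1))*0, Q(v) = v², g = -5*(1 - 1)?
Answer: -42745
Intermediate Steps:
g = 0 (g = -5*0 = 0)
q = 0 (q = -1*0 = 0)
(q + Q(10))*((-19 - 48)/(g - 20)) - 1*43080 = (0 + 10²)*((-19 - 48)/(0 - 20)) - 1*43080 = (0 + 100)*(-67/(-20)) - 43080 = 100*(-67*(-1/20)) - 43080 = 100*(67/20) - 43080 = 335 - 43080 = -42745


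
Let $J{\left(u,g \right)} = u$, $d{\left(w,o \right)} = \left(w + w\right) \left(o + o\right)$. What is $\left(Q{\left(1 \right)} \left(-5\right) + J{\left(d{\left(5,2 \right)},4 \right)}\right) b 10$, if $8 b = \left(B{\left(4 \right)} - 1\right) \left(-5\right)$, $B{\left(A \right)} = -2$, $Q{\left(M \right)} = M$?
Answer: $\frac{2625}{4} \approx 656.25$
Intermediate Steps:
$d{\left(w,o \right)} = 4 o w$ ($d{\left(w,o \right)} = 2 w 2 o = 4 o w$)
$b = \frac{15}{8}$ ($b = \frac{\left(-2 - 1\right) \left(-5\right)}{8} = \frac{\left(-3\right) \left(-5\right)}{8} = \frac{1}{8} \cdot 15 = \frac{15}{8} \approx 1.875$)
$\left(Q{\left(1 \right)} \left(-5\right) + J{\left(d{\left(5,2 \right)},4 \right)}\right) b 10 = \left(1 \left(-5\right) + 4 \cdot 2 \cdot 5\right) \frac{15}{8} \cdot 10 = \left(-5 + 40\right) \frac{15}{8} \cdot 10 = 35 \cdot \frac{15}{8} \cdot 10 = \frac{525}{8} \cdot 10 = \frac{2625}{4}$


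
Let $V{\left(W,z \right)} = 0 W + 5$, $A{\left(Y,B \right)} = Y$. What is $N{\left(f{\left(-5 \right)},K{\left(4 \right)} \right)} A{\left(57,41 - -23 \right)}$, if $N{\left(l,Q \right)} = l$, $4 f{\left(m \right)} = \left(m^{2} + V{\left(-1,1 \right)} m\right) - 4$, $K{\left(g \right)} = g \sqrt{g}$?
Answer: $-57$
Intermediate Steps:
$V{\left(W,z \right)} = 5$ ($V{\left(W,z \right)} = 0 + 5 = 5$)
$K{\left(g \right)} = g^{\frac{3}{2}}$
$f{\left(m \right)} = -1 + \frac{m^{2}}{4} + \frac{5 m}{4}$ ($f{\left(m \right)} = \frac{\left(m^{2} + 5 m\right) - 4}{4} = \frac{-4 + m^{2} + 5 m}{4} = -1 + \frac{m^{2}}{4} + \frac{5 m}{4}$)
$N{\left(f{\left(-5 \right)},K{\left(4 \right)} \right)} A{\left(57,41 - -23 \right)} = \left(-1 + \frac{\left(-5\right)^{2}}{4} + \frac{5}{4} \left(-5\right)\right) 57 = \left(-1 + \frac{1}{4} \cdot 25 - \frac{25}{4}\right) 57 = \left(-1 + \frac{25}{4} - \frac{25}{4}\right) 57 = \left(-1\right) 57 = -57$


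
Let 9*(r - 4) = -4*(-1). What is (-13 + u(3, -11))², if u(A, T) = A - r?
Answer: 16900/81 ≈ 208.64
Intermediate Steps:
r = 40/9 (r = 4 + (-4*(-1))/9 = 4 + (⅑)*4 = 4 + 4/9 = 40/9 ≈ 4.4444)
u(A, T) = -40/9 + A (u(A, T) = A - 1*40/9 = A - 40/9 = -40/9 + A)
(-13 + u(3, -11))² = (-13 + (-40/9 + 3))² = (-13 - 13/9)² = (-130/9)² = 16900/81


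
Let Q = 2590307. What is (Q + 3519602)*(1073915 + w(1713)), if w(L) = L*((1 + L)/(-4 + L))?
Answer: 11231581870499653/1709 ≈ 6.5720e+12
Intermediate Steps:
w(L) = L*(1 + L)/(-4 + L) (w(L) = L*((1 + L)/(-4 + L)) = L*(1 + L)/(-4 + L))
(Q + 3519602)*(1073915 + w(1713)) = (2590307 + 3519602)*(1073915 + 1713*(1 + 1713)/(-4 + 1713)) = 6109909*(1073915 + 1713*1714/1709) = 6109909*(1073915 + 1713*(1/1709)*1714) = 6109909*(1073915 + 2936082/1709) = 6109909*(1838256817/1709) = 11231581870499653/1709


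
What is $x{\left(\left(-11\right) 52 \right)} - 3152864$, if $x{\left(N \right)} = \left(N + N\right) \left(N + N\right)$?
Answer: $-1844128$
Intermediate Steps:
$x{\left(N \right)} = 4 N^{2}$ ($x{\left(N \right)} = 2 N 2 N = 4 N^{2}$)
$x{\left(\left(-11\right) 52 \right)} - 3152864 = 4 \left(\left(-11\right) 52\right)^{2} - 3152864 = 4 \left(-572\right)^{2} - 3152864 = 4 \cdot 327184 - 3152864 = 1308736 - 3152864 = -1844128$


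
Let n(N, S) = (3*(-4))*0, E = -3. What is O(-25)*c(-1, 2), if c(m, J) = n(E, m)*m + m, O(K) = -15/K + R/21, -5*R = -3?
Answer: -22/35 ≈ -0.62857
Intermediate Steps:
R = 3/5 (R = -1/5*(-3) = 3/5 ≈ 0.60000)
O(K) = 1/35 - 15/K (O(K) = -15/K + (3/5)/21 = -15/K + (3/5)*(1/21) = -15/K + 1/35 = 1/35 - 15/K)
n(N, S) = 0 (n(N, S) = -12*0 = 0)
c(m, J) = m (c(m, J) = 0*m + m = 0 + m = m)
O(-25)*c(-1, 2) = ((1/35)*(-525 - 25)/(-25))*(-1) = ((1/35)*(-1/25)*(-550))*(-1) = (22/35)*(-1) = -22/35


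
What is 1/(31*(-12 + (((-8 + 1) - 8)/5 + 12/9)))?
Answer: -3/1271 ≈ -0.0023603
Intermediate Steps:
1/(31*(-12 + (((-8 + 1) - 8)/5 + 12/9))) = 1/(31*(-12 + ((-7 - 8)*(⅕) + 12*(⅑)))) = 1/(31*(-12 + (-15*⅕ + 4/3))) = 1/(31*(-12 + (-3 + 4/3))) = 1/(31*(-12 - 5/3)) = 1/(31*(-41/3)) = 1/(-1271/3) = -3/1271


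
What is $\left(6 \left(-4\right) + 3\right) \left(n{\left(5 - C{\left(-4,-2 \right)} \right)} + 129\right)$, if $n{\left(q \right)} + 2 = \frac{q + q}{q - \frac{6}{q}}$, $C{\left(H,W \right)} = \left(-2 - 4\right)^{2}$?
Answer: $- \frac{2587347}{955} \approx -2709.3$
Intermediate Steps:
$C{\left(H,W \right)} = 36$ ($C{\left(H,W \right)} = \left(-6\right)^{2} = 36$)
$n{\left(q \right)} = -2 + \frac{2 q}{q - \frac{6}{q}}$ ($n{\left(q \right)} = -2 + \frac{q + q}{q - \frac{6}{q}} = -2 + \frac{2 q}{q - \frac{6}{q}}$)
$\left(6 \left(-4\right) + 3\right) \left(n{\left(5 - C{\left(-4,-2 \right)} \right)} + 129\right) = \left(6 \left(-4\right) + 3\right) \left(\frac{12}{-6 + \left(5 - 36\right)^{2}} + 129\right) = \left(-24 + 3\right) \left(\frac{12}{-6 + \left(5 - 36\right)^{2}} + 129\right) = - 21 \left(\frac{12}{-6 + \left(-31\right)^{2}} + 129\right) = - 21 \left(\frac{12}{-6 + 961} + 129\right) = - 21 \left(\frac{12}{955} + 129\right) = \left(-21\right) \frac{123207}{955} = - \frac{2587347}{955}$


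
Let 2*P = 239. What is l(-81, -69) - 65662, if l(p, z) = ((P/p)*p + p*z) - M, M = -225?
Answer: -119457/2 ≈ -59729.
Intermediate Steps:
P = 239/2 (P = (½)*239 = 239/2 ≈ 119.50)
l(p, z) = 689/2 + p*z (l(p, z) = ((239/(2*p))*p + p*z) - 1*(-225) = (239/2 + p*z) + 225 = 689/2 + p*z)
l(-81, -69) - 65662 = (689/2 - 81*(-69)) - 65662 = (689/2 + 5589) - 65662 = 11867/2 - 65662 = -119457/2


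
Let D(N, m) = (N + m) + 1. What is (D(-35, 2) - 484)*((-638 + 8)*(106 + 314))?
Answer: 136533600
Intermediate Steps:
D(N, m) = 1 + N + m
(D(-35, 2) - 484)*((-638 + 8)*(106 + 314)) = ((1 - 35 + 2) - 484)*((-638 + 8)*(106 + 314)) = (-32 - 484)*(-630*420) = -516*(-264600) = 136533600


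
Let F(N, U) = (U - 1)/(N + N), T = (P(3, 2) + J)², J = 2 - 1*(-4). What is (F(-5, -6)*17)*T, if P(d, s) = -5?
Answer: 119/10 ≈ 11.900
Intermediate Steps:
J = 6 (J = 2 + 4 = 6)
T = 1 (T = (-5 + 6)² = 1² = 1)
F(N, U) = (-1 + U)/(2*N) (F(N, U) = (-1 + U)/((2*N)) = (-1 + U)*(1/(2*N)) = (-1 + U)/(2*N))
(F(-5, -6)*17)*T = (((½)*(-1 - 6)/(-5))*17)*1 = (((½)*(-⅕)*(-7))*17)*1 = ((7/10)*17)*1 = (119/10)*1 = 119/10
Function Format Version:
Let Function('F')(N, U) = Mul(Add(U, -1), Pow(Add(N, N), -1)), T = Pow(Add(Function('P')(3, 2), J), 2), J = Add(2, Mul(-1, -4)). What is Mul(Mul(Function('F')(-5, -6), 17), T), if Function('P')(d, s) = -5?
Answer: Rational(119, 10) ≈ 11.900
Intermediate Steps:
J = 6 (J = Add(2, 4) = 6)
T = 1 (T = Pow(Add(-5, 6), 2) = Pow(1, 2) = 1)
Function('F')(N, U) = Mul(Rational(1, 2), Pow(N, -1), Add(-1, U)) (Function('F')(N, U) = Mul(Add(-1, U), Pow(Mul(2, N), -1)) = Mul(Add(-1, U), Mul(Rational(1, 2), Pow(N, -1))) = Mul(Rational(1, 2), Pow(N, -1), Add(-1, U)))
Mul(Mul(Function('F')(-5, -6), 17), T) = Mul(Mul(Mul(Rational(1, 2), Pow(-5, -1), Add(-1, -6)), 17), 1) = Mul(Mul(Mul(Rational(1, 2), Rational(-1, 5), -7), 17), 1) = Mul(Mul(Rational(7, 10), 17), 1) = Mul(Rational(119, 10), 1) = Rational(119, 10)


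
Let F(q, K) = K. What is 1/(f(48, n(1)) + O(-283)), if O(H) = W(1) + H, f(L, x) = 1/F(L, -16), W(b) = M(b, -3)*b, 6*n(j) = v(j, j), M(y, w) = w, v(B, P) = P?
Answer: -16/4577 ≈ -0.0034957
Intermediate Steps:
n(j) = j/6
W(b) = -3*b
f(L, x) = -1/16 (f(L, x) = 1/(-16) = -1/16)
O(H) = -3 + H (O(H) = -3*1 + H = -3 + H)
1/(f(48, n(1)) + O(-283)) = 1/(-1/16 + (-3 - 283)) = 1/(-1/16 - 286) = 1/(-4577/16) = -16/4577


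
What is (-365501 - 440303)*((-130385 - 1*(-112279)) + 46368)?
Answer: -22773632648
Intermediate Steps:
(-365501 - 440303)*((-130385 - 1*(-112279)) + 46368) = -805804*((-130385 + 112279) + 46368) = -805804*(-18106 + 46368) = -805804*28262 = -22773632648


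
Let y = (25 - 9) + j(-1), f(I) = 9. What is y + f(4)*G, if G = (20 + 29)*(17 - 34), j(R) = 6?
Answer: -7475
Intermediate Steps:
G = -833 (G = 49*(-17) = -833)
y = 22 (y = (25 - 9) + 6 = 16 + 6 = 22)
y + f(4)*G = 22 + 9*(-833) = 22 - 7497 = -7475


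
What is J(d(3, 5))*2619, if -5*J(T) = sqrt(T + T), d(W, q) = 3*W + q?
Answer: -5238*sqrt(7)/5 ≈ -2771.7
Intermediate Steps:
d(W, q) = q + 3*W
J(T) = -sqrt(2)*sqrt(T)/5 (J(T) = -sqrt(T + T)/5 = -sqrt(2)*sqrt(T)/5)
J(d(3, 5))*2619 = -sqrt(2)*sqrt(5 + 3*3)/5*2619 = -sqrt(2)*sqrt(5 + 9)/5*2619 = -sqrt(2)*sqrt(14)/5*2619 = -2*sqrt(7)/5*2619 = -5238*sqrt(7)/5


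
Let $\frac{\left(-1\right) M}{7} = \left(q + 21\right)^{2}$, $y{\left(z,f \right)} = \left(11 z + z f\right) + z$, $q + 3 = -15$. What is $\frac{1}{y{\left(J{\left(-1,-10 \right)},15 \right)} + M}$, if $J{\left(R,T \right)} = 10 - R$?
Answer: $\frac{1}{234} \approx 0.0042735$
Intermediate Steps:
$q = -18$ ($q = -3 - 15 = -18$)
$y{\left(z,f \right)} = 12 z + f z$ ($y{\left(z,f \right)} = \left(11 z + f z\right) + z = 12 z + f z$)
$M = -63$ ($M = - 7 \left(-18 + 21\right)^{2} = - 7 \cdot 3^{2} = \left(-7\right) 9 = -63$)
$\frac{1}{y{\left(J{\left(-1,-10 \right)},15 \right)} + M} = \frac{1}{\left(10 - -1\right) \left(12 + 15\right) - 63} = \frac{1}{\left(10 + 1\right) 27 - 63} = \frac{1}{11 \cdot 27 - 63} = \frac{1}{297 - 63} = \frac{1}{234}$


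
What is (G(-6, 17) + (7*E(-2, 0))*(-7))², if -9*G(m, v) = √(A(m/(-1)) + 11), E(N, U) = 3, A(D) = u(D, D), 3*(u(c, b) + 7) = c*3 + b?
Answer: 583447/27 + 196*√3/3 ≈ 21722.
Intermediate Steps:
u(c, b) = -7 + c + b/3 (u(c, b) = -7 + (c*3 + b)/3 = -7 + (3*c + b)/3 = -7 + (b + 3*c)/3 = -7 + (c + b/3) = -7 + c + b/3)
A(D) = -7 + 4*D/3 (A(D) = -7 + D + D/3 = -7 + 4*D/3)
G(m, v) = -√(4 - 4*m/3)/9 (G(m, v) = -√((-7 + 4*(m/(-1))/3) + 11)/9 = -√((-7 + 4*(m*(-1))/3) + 11)/9 = -√((-7 + 4*(-m)/3) + 11)/9 = -√((-7 - 4*m/3) + 11)/9 = -√(4 - 4*m/3)/9)
(G(-6, 17) + (7*E(-2, 0))*(-7))² = (-2*√(9 - 3*(-6))/27 + (7*3)*(-7))² = (-2*√(9 + 18)/27 + 21*(-7))² = (-2*√3/9 - 147)² = (-147 - 2*√3/9)²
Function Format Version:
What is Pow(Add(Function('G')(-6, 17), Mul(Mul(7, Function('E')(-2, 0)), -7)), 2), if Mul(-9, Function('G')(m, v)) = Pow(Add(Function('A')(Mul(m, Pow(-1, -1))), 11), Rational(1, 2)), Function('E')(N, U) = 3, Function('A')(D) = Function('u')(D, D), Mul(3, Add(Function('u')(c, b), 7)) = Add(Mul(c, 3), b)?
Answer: Add(Rational(583447, 27), Mul(Rational(196, 3), Pow(3, Rational(1, 2)))) ≈ 21722.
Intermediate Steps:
Function('u')(c, b) = Add(-7, c, Mul(Rational(1, 3), b)) (Function('u')(c, b) = Add(-7, Mul(Rational(1, 3), Add(Mul(c, 3), b))) = Add(-7, Mul(Rational(1, 3), Add(Mul(3, c), b))) = Add(-7, Mul(Rational(1, 3), Add(b, Mul(3, c)))) = Add(-7, Add(c, Mul(Rational(1, 3), b))) = Add(-7, c, Mul(Rational(1, 3), b)))
Function('A')(D) = Add(-7, Mul(Rational(4, 3), D)) (Function('A')(D) = Add(-7, D, Mul(Rational(1, 3), D)) = Add(-7, Mul(Rational(4, 3), D)))
Function('G')(m, v) = Mul(Rational(-1, 9), Pow(Add(4, Mul(Rational(-4, 3), m)), Rational(1, 2))) (Function('G')(m, v) = Mul(Rational(-1, 9), Pow(Add(Add(-7, Mul(Rational(4, 3), Mul(m, Pow(-1, -1)))), 11), Rational(1, 2))) = Mul(Rational(-1, 9), Pow(Add(Add(-7, Mul(Rational(4, 3), Mul(m, -1))), 11), Rational(1, 2))) = Mul(Rational(-1, 9), Pow(Add(Add(-7, Mul(Rational(4, 3), Mul(-1, m))), 11), Rational(1, 2))) = Mul(Rational(-1, 9), Pow(Add(Add(-7, Mul(Rational(-4, 3), m)), 11), Rational(1, 2))) = Mul(Rational(-1, 9), Pow(Add(4, Mul(Rational(-4, 3), m)), Rational(1, 2))))
Pow(Add(Function('G')(-6, 17), Mul(Mul(7, Function('E')(-2, 0)), -7)), 2) = Pow(Add(Mul(Rational(-2, 27), Pow(Add(9, Mul(-3, -6)), Rational(1, 2))), Mul(Mul(7, 3), -7)), 2) = Pow(Add(Mul(Rational(-2, 27), Pow(Add(9, 18), Rational(1, 2))), Mul(21, -7)), 2) = Pow(Add(Mul(Rational(-2, 27), Pow(27, Rational(1, 2))), -147), 2) = Pow(Add(Mul(Rational(-2, 27), Mul(3, Pow(3, Rational(1, 2)))), -147), 2) = Pow(Add(Mul(Rational(-2, 9), Pow(3, Rational(1, 2))), -147), 2) = Pow(Add(-147, Mul(Rational(-2, 9), Pow(3, Rational(1, 2)))), 2)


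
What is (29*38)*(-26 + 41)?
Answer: 16530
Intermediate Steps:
(29*38)*(-26 + 41) = 1102*15 = 16530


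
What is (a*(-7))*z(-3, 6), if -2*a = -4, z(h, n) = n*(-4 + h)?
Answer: 588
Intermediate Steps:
a = 2 (a = -1/2*(-4) = 2)
(a*(-7))*z(-3, 6) = (2*(-7))*(6*(-4 - 3)) = -84*(-7) = -14*(-42) = 588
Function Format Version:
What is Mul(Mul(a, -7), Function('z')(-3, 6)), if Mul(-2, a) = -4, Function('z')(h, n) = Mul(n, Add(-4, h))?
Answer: 588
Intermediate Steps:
a = 2 (a = Mul(Rational(-1, 2), -4) = 2)
Mul(Mul(a, -7), Function('z')(-3, 6)) = Mul(Mul(2, -7), Mul(6, Add(-4, -3))) = Mul(-14, Mul(6, -7)) = Mul(-14, -42) = 588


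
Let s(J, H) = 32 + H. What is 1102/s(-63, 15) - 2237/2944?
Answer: 3139149/138368 ≈ 22.687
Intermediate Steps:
1102/s(-63, 15) - 2237/2944 = 1102/(32 + 15) - 2237/2944 = 1102/47 - 2237*1/2944 = 1102*(1/47) - 2237/2944 = 1102/47 - 2237/2944 = 3139149/138368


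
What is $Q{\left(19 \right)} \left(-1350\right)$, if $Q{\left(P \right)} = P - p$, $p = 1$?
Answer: $-24300$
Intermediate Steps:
$Q{\left(P \right)} = -1 + P$ ($Q{\left(P \right)} = P - 1 = -1 + P$)
$Q{\left(19 \right)} \left(-1350\right) = \left(-1 + 19\right) \left(-1350\right) = 18 \left(-1350\right) = -24300$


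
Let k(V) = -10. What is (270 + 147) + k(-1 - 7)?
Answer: 407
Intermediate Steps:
(270 + 147) + k(-1 - 7) = (270 + 147) - 10 = 417 - 10 = 407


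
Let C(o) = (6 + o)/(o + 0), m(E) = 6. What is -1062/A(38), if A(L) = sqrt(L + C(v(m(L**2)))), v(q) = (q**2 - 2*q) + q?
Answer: -531*sqrt(5)/7 ≈ -169.62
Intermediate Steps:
v(q) = q**2 - q
C(o) = (6 + o)/o
A(L) = sqrt(6/5 + L) (A(L) = sqrt(L + (6 + 6*(-1 + 6))/((6*(-1 + 6)))) = sqrt(L + (6 + 6*5)/((6*5))) = sqrt(L + (6 + 30)/30) = sqrt(L + (1/30)*36) = sqrt(L + 6/5) = sqrt(6/5 + L))
-1062/A(38) = -1062*5/sqrt(30 + 25*38) = -1062*5/sqrt(30 + 950) = -1062*sqrt(5)/14 = -531*sqrt(5)/7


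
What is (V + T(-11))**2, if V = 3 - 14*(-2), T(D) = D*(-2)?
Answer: 2809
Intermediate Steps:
T(D) = -2*D
V = 31 (V = 3 + 28 = 31)
(V + T(-11))**2 = (31 - 2*(-11))**2 = (31 + 22)**2 = 53**2 = 2809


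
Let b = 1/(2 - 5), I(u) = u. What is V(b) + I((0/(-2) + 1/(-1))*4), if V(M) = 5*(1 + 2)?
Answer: 11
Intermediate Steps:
b = -⅓ (b = 1/(-3) = -⅓ ≈ -0.33333)
V(M) = 15 (V(M) = 5*3 = 15)
V(b) + I((0/(-2) + 1/(-1))*4) = 15 + (0/(-2) + 1/(-1))*4 = 15 + (0*(-½) + 1*(-1))*4 = 15 + (0 - 1)*4 = 15 - 1*4 = 15 - 4 = 11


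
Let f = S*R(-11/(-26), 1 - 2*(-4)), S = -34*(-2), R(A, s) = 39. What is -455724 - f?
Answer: -458376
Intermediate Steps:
S = 68
f = 2652 (f = 68*39 = 2652)
-455724 - f = -455724 - 1*2652 = -455724 - 2652 = -458376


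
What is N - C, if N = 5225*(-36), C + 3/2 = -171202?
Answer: -33793/2 ≈ -16897.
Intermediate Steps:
C = -342407/2 (C = -3/2 - 171202 = -342407/2 ≈ -1.7120e+5)
N = -188100
N - C = -188100 - 1*(-342407/2) = -188100 + 342407/2 = -33793/2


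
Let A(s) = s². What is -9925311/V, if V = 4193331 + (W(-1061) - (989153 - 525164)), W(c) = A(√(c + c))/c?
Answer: -9925311/3729344 ≈ -2.6614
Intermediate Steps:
W(c) = 2 (W(c) = (√(c + c))²/c = (√(2*c))²/c = (√2*√c)²/c = (2*c)/c = 2)
V = 3729344 (V = 4193331 + (2 - (989153 - 525164)) = 4193331 + (2 - 1*463989) = 4193331 + (2 - 463989) = 4193331 - 463987 = 3729344)
-9925311/V = -9925311/3729344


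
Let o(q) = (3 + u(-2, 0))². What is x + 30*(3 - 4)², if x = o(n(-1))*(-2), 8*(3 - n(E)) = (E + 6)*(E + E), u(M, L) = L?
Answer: 12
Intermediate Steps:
n(E) = 3 - E*(6 + E)/4 (n(E) = 3 - (E + 6)*(E + E)/8 = 3 - (6 + E)*2*E/8 = 3 - E*(6 + E)/4)
o(q) = 9 (o(q) = (3 + 0)² = 3² = 9)
x = -18 (x = 9*(-2) = -18)
x + 30*(3 - 4)² = -18 + 30*(3 - 4)² = -18 + 30*(-1)² = -18 + 30*1 = -18 + 30 = 12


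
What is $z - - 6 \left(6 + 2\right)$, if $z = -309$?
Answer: $-261$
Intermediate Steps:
$z - - 6 \left(6 + 2\right) = -309 - - 6 \left(6 + 2\right) = -309 - \left(-6\right) 8 = -309 - -48 = -309 + 48 = -261$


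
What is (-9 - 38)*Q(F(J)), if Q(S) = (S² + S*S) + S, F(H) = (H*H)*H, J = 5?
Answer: -1474625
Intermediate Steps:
F(H) = H³ (F(H) = H²*H = H³)
Q(S) = S + 2*S² (Q(S) = (S² + S²) + S = 2*S² + S = S + 2*S²)
(-9 - 38)*Q(F(J)) = (-9 - 38)*(5³*(1 + 2*5³)) = -5875*(1 + 2*125) = -5875*(1 + 250) = -5875*251 = -47*31375 = -1474625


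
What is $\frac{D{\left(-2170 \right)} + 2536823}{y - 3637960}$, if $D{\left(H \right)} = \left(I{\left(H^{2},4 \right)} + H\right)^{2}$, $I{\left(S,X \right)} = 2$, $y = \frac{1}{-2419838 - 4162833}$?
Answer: $- \frac{15879699804179}{7982497930387} \approx -1.9893$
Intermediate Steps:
$y = - \frac{1}{6582671}$ ($y = \frac{1}{-6582671} = - \frac{1}{6582671} \approx -1.5191 \cdot 10^{-7}$)
$D{\left(H \right)} = \left(2 + H\right)^{2}$
$\frac{D{\left(-2170 \right)} + 2536823}{y - 3637960} = \frac{\left(2 - 2170\right)^{2} + 2536823}{- \frac{1}{6582671} - 3637960} = \frac{\left(-2168\right)^{2} + 2536823}{- \frac{23947493791161}{6582671}} = \left(4700224 + 2536823\right) \left(- \frac{6582671}{23947493791161}\right) = 7237047 \left(- \frac{6582671}{23947493791161}\right) = - \frac{15879699804179}{7982497930387}$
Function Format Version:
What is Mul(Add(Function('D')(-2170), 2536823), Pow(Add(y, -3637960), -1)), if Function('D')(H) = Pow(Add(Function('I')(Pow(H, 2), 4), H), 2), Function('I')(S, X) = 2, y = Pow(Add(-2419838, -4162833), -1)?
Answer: Rational(-15879699804179, 7982497930387) ≈ -1.9893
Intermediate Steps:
y = Rational(-1, 6582671) (y = Pow(-6582671, -1) = Rational(-1, 6582671) ≈ -1.5191e-7)
Function('D')(H) = Pow(Add(2, H), 2)
Mul(Add(Function('D')(-2170), 2536823), Pow(Add(y, -3637960), -1)) = Mul(Add(Pow(Add(2, -2170), 2), 2536823), Pow(Add(Rational(-1, 6582671), -3637960), -1)) = Mul(Add(Pow(-2168, 2), 2536823), Pow(Rational(-23947493791161, 6582671), -1)) = Mul(Add(4700224, 2536823), Rational(-6582671, 23947493791161)) = Mul(7237047, Rational(-6582671, 23947493791161)) = Rational(-15879699804179, 7982497930387)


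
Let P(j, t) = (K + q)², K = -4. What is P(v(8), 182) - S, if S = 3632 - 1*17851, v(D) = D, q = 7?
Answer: 14228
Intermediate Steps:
P(j, t) = 9 (P(j, t) = (-4 + 7)² = 3² = 9)
S = -14219 (S = 3632 - 17851 = -14219)
P(v(8), 182) - S = 9 - 1*(-14219) = 9 + 14219 = 14228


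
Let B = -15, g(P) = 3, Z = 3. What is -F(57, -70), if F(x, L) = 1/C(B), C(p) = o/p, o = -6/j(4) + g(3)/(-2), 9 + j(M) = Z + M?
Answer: 10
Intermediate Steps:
j(M) = -6 + M (j(M) = -9 + (3 + M) = -6 + M)
o = 3/2 (o = -6/(-6 + 4) + 3/(-2) = -6/(-2) + 3*(-½) = -6*(-½) - 3/2 = 3 - 3/2 = 3/2 ≈ 1.5000)
C(p) = 3/(2*p)
F(x, L) = -10 (F(x, L) = 1/((3/2)/(-15)) = 1/((3/2)*(-1/15)) = 1/(-⅒) = -10)
-F(57, -70) = -1*(-10) = 10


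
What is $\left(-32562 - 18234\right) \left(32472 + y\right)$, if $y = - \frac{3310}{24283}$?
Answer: $- \frac{40053370655736}{24283} \approx -1.6494 \cdot 10^{9}$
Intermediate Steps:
$y = - \frac{3310}{24283}$ ($y = \left(-3310\right) \frac{1}{24283} = - \frac{3310}{24283} \approx -0.13631$)
$\left(-32562 - 18234\right) \left(32472 + y\right) = \left(-32562 - 18234\right) \left(32472 - \frac{3310}{24283}\right) = \left(-50796\right) \frac{788514266}{24283} = - \frac{40053370655736}{24283}$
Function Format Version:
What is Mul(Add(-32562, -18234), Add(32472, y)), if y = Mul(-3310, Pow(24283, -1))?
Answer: Rational(-40053370655736, 24283) ≈ -1.6494e+9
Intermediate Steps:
y = Rational(-3310, 24283) (y = Mul(-3310, Rational(1, 24283)) = Rational(-3310, 24283) ≈ -0.13631)
Mul(Add(-32562, -18234), Add(32472, y)) = Mul(Add(-32562, -18234), Add(32472, Rational(-3310, 24283))) = Mul(-50796, Rational(788514266, 24283)) = Rational(-40053370655736, 24283)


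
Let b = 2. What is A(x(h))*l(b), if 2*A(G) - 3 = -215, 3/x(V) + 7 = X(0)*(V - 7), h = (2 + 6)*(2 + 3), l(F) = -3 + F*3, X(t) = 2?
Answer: -318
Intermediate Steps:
l(F) = -3 + 3*F
h = 40 (h = 8*5 = 40)
x(V) = 3/(-21 + 2*V) (x(V) = 3/(-7 + 2*(V - 7)) = 3/(-7 + 2*(-7 + V)) = 3/(-7 + (-14 + 2*V)) = 3/(-21 + 2*V))
A(G) = -106 (A(G) = 3/2 + (1/2)*(-215) = 3/2 - 215/2 = -106)
A(x(h))*l(b) = -106*(-3 + 3*2) = -106*(-3 + 6) = -106*3 = -318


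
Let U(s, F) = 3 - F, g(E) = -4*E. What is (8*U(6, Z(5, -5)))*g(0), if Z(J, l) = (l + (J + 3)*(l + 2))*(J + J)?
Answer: 0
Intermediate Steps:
Z(J, l) = 2*J*(l + (2 + l)*(3 + J)) (Z(J, l) = (l + (3 + J)*(2 + l))*(2*J) = (l + (2 + l)*(3 + J))*(2*J) = 2*J*(l + (2 + l)*(3 + J)))
(8*U(6, Z(5, -5)))*g(0) = (8*(3 - 2*5*(6 + 2*5 + 4*(-5) + 5*(-5))))*(-4*0) = (8*(3 - 2*5*(6 + 10 - 20 - 25)))*0 = (8*(3 - 2*5*(-29)))*0 = (8*(3 - 1*(-290)))*0 = (8*(3 + 290))*0 = (8*293)*0 = 2344*0 = 0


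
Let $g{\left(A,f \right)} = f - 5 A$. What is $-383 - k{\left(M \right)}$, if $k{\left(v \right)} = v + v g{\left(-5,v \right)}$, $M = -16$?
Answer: $-223$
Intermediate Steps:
$k{\left(v \right)} = v + v \left(25 + v\right)$ ($k{\left(v \right)} = v + v \left(v - -25\right) = v + v \left(v + 25\right) = v + v \left(25 + v\right)$)
$-383 - k{\left(M \right)} = -383 - - 16 \left(26 - 16\right) = -383 - \left(-16\right) 10 = -383 - -160 = -383 + 160 = -223$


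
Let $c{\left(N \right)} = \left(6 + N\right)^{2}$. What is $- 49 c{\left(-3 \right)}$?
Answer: $-441$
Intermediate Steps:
$- 49 c{\left(-3 \right)} = - 49 \left(6 - 3\right)^{2} = - 49 \cdot 3^{2} = \left(-49\right) 9 = -441$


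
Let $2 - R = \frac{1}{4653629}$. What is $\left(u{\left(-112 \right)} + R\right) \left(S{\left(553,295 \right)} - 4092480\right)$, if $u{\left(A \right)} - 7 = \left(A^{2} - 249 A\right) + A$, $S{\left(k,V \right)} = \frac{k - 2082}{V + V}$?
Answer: $- \frac{45315634250613483226}{274564111} \approx -1.6505 \cdot 10^{11}$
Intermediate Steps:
$R = \frac{9307257}{4653629}$ ($R = 2 - \frac{1}{4653629} = \frac{9307257}{4653629} \approx 2.0$)
$S{\left(k,V \right)} = \frac{-2082 + k}{2 V}$
$u{\left(A \right)} = 7 + A^{2} - 248 A$ ($u{\left(A \right)} = 7 + \left(\left(A^{2} - 249 A\right) + A\right) = 7 + \left(A^{2} - 248 A\right) = 7 + A^{2} - 248 A$)
$\left(u{\left(-112 \right)} + R\right) \left(S{\left(553,295 \right)} - 4092480\right) = \left(\left(7 + \left(-112\right)^{2} - -27776\right) + \frac{9307257}{4653629}\right) \left(\frac{-2082 + 553}{2 \cdot 295} - 4092480\right) = \left(\left(7 + 12544 + 27776\right) + \frac{9307257}{4653629}\right) \left(\frac{1}{2} \cdot \frac{1}{295} \left(-1529\right) - 4092480\right) = \left(40327 + \frac{9307257}{4653629}\right) \left(- \frac{1529}{590} - 4092480\right) = \frac{187676203940}{4653629} \left(- \frac{2414564729}{590}\right) = - \frac{45315634250613483226}{274564111}$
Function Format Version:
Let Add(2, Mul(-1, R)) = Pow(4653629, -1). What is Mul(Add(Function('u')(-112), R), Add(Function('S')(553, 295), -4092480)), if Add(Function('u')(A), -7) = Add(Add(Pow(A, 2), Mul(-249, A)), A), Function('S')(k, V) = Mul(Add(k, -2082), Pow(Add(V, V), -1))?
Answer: Rational(-45315634250613483226, 274564111) ≈ -1.6505e+11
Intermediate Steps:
R = Rational(9307257, 4653629) (R = Add(2, Mul(-1, Pow(4653629, -1))) = Add(2, Mul(-1, Rational(1, 4653629))) = Add(2, Rational(-1, 4653629)) = Rational(9307257, 4653629) ≈ 2.0000)
Function('S')(k, V) = Mul(Rational(1, 2), Pow(V, -1), Add(-2082, k)) (Function('S')(k, V) = Mul(Add(-2082, k), Pow(Mul(2, V), -1)) = Mul(Add(-2082, k), Mul(Rational(1, 2), Pow(V, -1))) = Mul(Rational(1, 2), Pow(V, -1), Add(-2082, k)))
Function('u')(A) = Add(7, Pow(A, 2), Mul(-248, A)) (Function('u')(A) = Add(7, Add(Add(Pow(A, 2), Mul(-249, A)), A)) = Add(7, Add(Pow(A, 2), Mul(-248, A))) = Add(7, Pow(A, 2), Mul(-248, A)))
Mul(Add(Function('u')(-112), R), Add(Function('S')(553, 295), -4092480)) = Mul(Add(Add(7, Pow(-112, 2), Mul(-248, -112)), Rational(9307257, 4653629)), Add(Mul(Rational(1, 2), Pow(295, -1), Add(-2082, 553)), -4092480)) = Mul(Add(Add(7, 12544, 27776), Rational(9307257, 4653629)), Add(Mul(Rational(1, 2), Rational(1, 295), -1529), -4092480)) = Mul(Add(40327, Rational(9307257, 4653629)), Add(Rational(-1529, 590), -4092480)) = Mul(Rational(187676203940, 4653629), Rational(-2414564729, 590)) = Rational(-45315634250613483226, 274564111)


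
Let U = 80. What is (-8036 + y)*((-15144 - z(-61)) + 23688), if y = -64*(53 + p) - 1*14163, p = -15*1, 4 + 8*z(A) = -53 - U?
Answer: -1686952559/8 ≈ -2.1087e+8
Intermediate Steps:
z(A) = -137/8 (z(A) = -1/2 + (-53 - 1*80)/8 = -1/2 + (-53 - 80)/8 = -1/2 + (1/8)*(-133) = -1/2 - 133/8 = -137/8)
p = -15
y = -16595 (y = -64*(53 - 15) - 1*14163 = -64*38 - 14163 = -2432 - 14163 = -16595)
(-8036 + y)*((-15144 - z(-61)) + 23688) = (-8036 - 16595)*((-15144 - 1*(-137/8)) + 23688) = -24631*((-15144 + 137/8) + 23688) = -24631*(-121015/8 + 23688) = -24631*68489/8 = -1686952559/8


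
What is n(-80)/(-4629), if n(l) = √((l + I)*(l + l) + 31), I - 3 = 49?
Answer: -√4511/4629 ≈ -0.014509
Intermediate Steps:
I = 52 (I = 3 + 49 = 52)
n(l) = √(31 + 2*l*(52 + l)) (n(l) = √((l + 52)*(l + l) + 31) = √((52 + l)*(2*l) + 31) = √(2*l*(52 + l) + 31) = √(31 + 2*l*(52 + l)))
n(-80)/(-4629) = √(31 + 2*(-80)² + 104*(-80))/(-4629) = √(31 + 2*6400 - 8320)*(-1/4629) = √(31 + 12800 - 8320)*(-1/4629) = √4511*(-1/4629) = -√4511/4629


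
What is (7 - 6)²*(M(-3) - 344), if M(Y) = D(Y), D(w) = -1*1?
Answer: -345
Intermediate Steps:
D(w) = -1
M(Y) = -1
(7 - 6)²*(M(-3) - 344) = (7 - 6)²*(-1 - 344) = 1²*(-345) = 1*(-345) = -345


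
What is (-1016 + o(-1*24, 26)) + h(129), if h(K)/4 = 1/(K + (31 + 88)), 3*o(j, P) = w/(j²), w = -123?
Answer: -18142679/17856 ≈ -1016.1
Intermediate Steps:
o(j, P) = -41/j² (o(j, P) = (-123/j²)/3 = -41/j²)
h(K) = 4/(119 + K) (h(K) = 4/(K + (31 + 88)) = 4/(K + 119) = 4/(119 + K))
(-1016 + o(-1*24, 26)) + h(129) = (-1016 - 41/(-1*24)²) + 4/(119 + 129) = (-1016 - 41/(-24)²) + 4/248 = (-1016 - 41*1/576) + 4*(1/248) = (-1016 - 41/576) + 1/62 = -585257/576 + 1/62 = -18142679/17856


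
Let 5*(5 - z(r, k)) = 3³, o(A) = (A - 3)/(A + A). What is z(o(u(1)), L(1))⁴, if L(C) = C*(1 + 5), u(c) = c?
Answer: 16/625 ≈ 0.025600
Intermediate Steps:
o(A) = (-3 + A)/(2*A) (o(A) = (-3 + A)/((2*A)) = (-3 + A)*(1/(2*A)) = (-3 + A)/(2*A))
L(C) = 6*C (L(C) = C*6 = 6*C)
z(r, k) = -⅖ (z(r, k) = 5 - ⅕*3³ = 5 - ⅕*27 = 5 - 27/5 = -⅖)
z(o(u(1)), L(1))⁴ = (-⅖)⁴ = 16/625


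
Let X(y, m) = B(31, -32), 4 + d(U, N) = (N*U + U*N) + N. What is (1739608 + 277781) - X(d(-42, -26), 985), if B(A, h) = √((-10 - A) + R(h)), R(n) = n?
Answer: 2017389 - I*√73 ≈ 2.0174e+6 - 8.544*I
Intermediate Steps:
B(A, h) = √(-10 + h - A) (B(A, h) = √((-10 - A) + h) = √(-10 + h - A))
d(U, N) = -4 + N + 2*N*U (d(U, N) = -4 + ((N*U + U*N) + N) = -4 + ((N*U + N*U) + N) = -4 + (2*N*U + N) = -4 + (N + 2*N*U) = -4 + N + 2*N*U)
X(y, m) = I*√73 (X(y, m) = √(-10 - 32 - 1*31) = √(-10 - 32 - 31) = √(-73) = I*√73)
(1739608 + 277781) - X(d(-42, -26), 985) = (1739608 + 277781) - I*√73 = 2017389 - I*√73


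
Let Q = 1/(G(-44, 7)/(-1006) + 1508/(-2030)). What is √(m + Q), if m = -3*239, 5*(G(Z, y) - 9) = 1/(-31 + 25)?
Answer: I*√18118783505577/158819 ≈ 26.802*I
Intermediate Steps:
G(Z, y) = 269/30 (G(Z, y) = 9 + 1/(5*(-31 + 25)) = 9 + (⅕)/(-6) = 9 + (⅕)*(-⅙) = 9 - 1/30 = 269/30)
m = -717
Q = -211260/158819 (Q = 1/((269/30)/(-1006) + 1508/(-2030)) = 1/((269/30)*(-1/1006) + 1508*(-1/2030)) = 1/(-269/30180 - 26/35) = 1/(-158819/211260) = -211260/158819 ≈ -1.3302)
√(m + Q) = √(-717 - 211260/158819) = √(-114084483/158819) = I*√18118783505577/158819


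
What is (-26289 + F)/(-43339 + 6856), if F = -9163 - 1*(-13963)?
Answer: 7163/12161 ≈ 0.58901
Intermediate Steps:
F = 4800 (F = -9163 + 13963 = 4800)
(-26289 + F)/(-43339 + 6856) = (-26289 + 4800)/(-43339 + 6856) = -21489/(-36483) = -21489*(-1/36483) = 7163/12161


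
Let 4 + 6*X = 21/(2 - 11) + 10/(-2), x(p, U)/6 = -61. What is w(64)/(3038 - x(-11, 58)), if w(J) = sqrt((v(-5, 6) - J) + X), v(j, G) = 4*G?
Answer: I*sqrt(377)/10212 ≈ 0.0019013*I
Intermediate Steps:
x(p, U) = -366 (x(p, U) = 6*(-61) = -366)
X = -17/9 (X = -2/3 + (21/(2 - 11) + 10/(-2))/6 = -2/3 + (21/(-9) + 10*(-1/2))/6 = -2/3 + (21*(-1/9) - 5)/6 = -2/3 + (-7/3 - 5)/6 = -2/3 + (1/6)*(-22/3) = -2/3 - 11/9 = -17/9 ≈ -1.8889)
w(J) = sqrt(199/9 - J) (w(J) = sqrt((4*6 - J) - 17/9) = sqrt((24 - J) - 17/9) = sqrt(199/9 - J))
w(64)/(3038 - x(-11, 58)) = (sqrt(199 - 9*64)/3)/(3038 - 1*(-366)) = (sqrt(199 - 576)/3)/(3038 + 366) = (sqrt(-377)/3)/3404 = ((I*sqrt(377))/3)*(1/3404) = (I*sqrt(377)/3)*(1/3404) = I*sqrt(377)/10212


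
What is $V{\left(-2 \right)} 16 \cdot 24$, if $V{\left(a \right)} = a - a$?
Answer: $0$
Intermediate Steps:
$V{\left(a \right)} = 0$
$V{\left(-2 \right)} 16 \cdot 24 = 0 \cdot 16 \cdot 24 = 0 \cdot 24 = 0$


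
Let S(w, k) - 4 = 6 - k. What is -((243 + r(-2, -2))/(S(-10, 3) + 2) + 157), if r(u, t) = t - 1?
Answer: -551/3 ≈ -183.67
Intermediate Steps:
S(w, k) = 10 - k (S(w, k) = 4 + (6 - k) = 10 - k)
r(u, t) = -1 + t
-((243 + r(-2, -2))/(S(-10, 3) + 2) + 157) = -((243 + (-1 - 2))/((10 - 1*3) + 2) + 157) = -((243 - 3)/((10 - 3) + 2) + 157) = -(240/(7 + 2) + 157) = -(240/9 + 157) = -(240*(⅑) + 157) = -(80/3 + 157) = -1*551/3 = -551/3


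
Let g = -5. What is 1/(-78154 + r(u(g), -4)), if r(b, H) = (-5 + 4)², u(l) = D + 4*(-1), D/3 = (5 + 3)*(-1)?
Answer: -1/78153 ≈ -1.2795e-5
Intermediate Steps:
D = -24 (D = 3*((5 + 3)*(-1)) = 3*(8*(-1)) = 3*(-8) = -24)
u(l) = -28 (u(l) = -24 + 4*(-1) = -24 - 4 = -28)
r(b, H) = 1 (r(b, H) = (-1)² = 1)
1/(-78154 + r(u(g), -4)) = 1/(-78154 + 1) = 1/(-78153) = -1/78153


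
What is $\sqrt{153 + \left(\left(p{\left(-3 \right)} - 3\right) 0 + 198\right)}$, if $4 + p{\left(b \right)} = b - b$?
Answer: $3 \sqrt{39} \approx 18.735$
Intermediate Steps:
$p{\left(b \right)} = -4$ ($p{\left(b \right)} = -4 + \left(b - b\right) = -4 + 0 = -4$)
$\sqrt{153 + \left(\left(p{\left(-3 \right)} - 3\right) 0 + 198\right)} = \sqrt{153 + \left(\left(-4 - 3\right) 0 + 198\right)} = \sqrt{153 + \left(\left(-7\right) 0 + 198\right)} = \sqrt{153 + \left(0 + 198\right)} = \sqrt{153 + 198} = \sqrt{351} = 3 \sqrt{39}$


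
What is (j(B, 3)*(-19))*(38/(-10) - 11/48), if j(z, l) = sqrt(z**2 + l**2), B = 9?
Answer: 18373*sqrt(10)/80 ≈ 726.26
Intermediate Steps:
j(z, l) = sqrt(l**2 + z**2)
(j(B, 3)*(-19))*(38/(-10) - 11/48) = (sqrt(3**2 + 9**2)*(-19))*(38/(-10) - 11/48) = (sqrt(9 + 81)*(-19))*(38*(-1/10) - 11*1/48) = (sqrt(90)*(-19))*(-19/5 - 11/48) = ((3*sqrt(10))*(-19))*(-967/240) = -57*sqrt(10)*(-967/240) = 18373*sqrt(10)/80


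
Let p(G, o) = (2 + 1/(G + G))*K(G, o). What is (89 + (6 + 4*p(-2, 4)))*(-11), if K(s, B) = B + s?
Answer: -1199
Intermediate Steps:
p(G, o) = (2 + 1/(2*G))*(G + o) (p(G, o) = (2 + 1/(G + G))*(o + G) = (2 + 1/(2*G))*(G + o))
(89 + (6 + 4*p(-2, 4)))*(-11) = (89 + (6 + 4*((½)*(1 + 4*(-2))*(-2 + 4)/(-2))))*(-11) = (89 + (6 + 4*((½)*(-½)*(1 - 8)*2)))*(-11) = (89 + (6 + 4*((½)*(-½)*(-7)*2)))*(-11) = (89 + (6 + 4*(7/2)))*(-11) = (89 + (6 + 14))*(-11) = (89 + 20)*(-11) = 109*(-11) = -1199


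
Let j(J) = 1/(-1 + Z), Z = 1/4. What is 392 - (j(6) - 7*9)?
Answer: 1369/3 ≈ 456.33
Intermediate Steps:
Z = ¼ (Z = 1*(¼) = ¼ ≈ 0.25000)
j(J) = -4/3 (j(J) = 1/(-1 + ¼) = 1/(-¾) = -4/3)
392 - (j(6) - 7*9) = 392 - (-4/3 - 7*9) = 392 - (-4/3 - 63) = 392 - 1*(-193/3) = 392 + 193/3 = 1369/3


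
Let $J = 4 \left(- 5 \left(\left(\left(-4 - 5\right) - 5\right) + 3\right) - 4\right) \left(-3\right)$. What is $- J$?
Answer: $612$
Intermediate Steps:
$J = -612$ ($J = 4 \left(- 5 \left(\left(-9 - 5\right) + 3\right) - 4\right) \left(-3\right) = 4 \left(- 5 \left(-14 + 3\right) - 4\right) \left(-3\right) = 4 \left(\left(-5\right) \left(-11\right) - 4\right) \left(-3\right) = 4 \left(55 - 4\right) \left(-3\right) = 4 \cdot 51 \left(-3\right) = 204 \left(-3\right) = -612$)
$- J = \left(-1\right) \left(-612\right) = 612$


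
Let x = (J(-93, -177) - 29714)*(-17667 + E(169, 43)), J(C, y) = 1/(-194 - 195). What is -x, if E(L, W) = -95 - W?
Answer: -205803490335/389 ≈ -5.2906e+8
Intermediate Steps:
J(C, y) = -1/389 (J(C, y) = 1/(-389) = -1/389)
x = 205803490335/389 (x = (-1/389 - 29714)*(-17667 + (-95 - 1*43)) = -11558747*(-17667 + (-95 - 43))/389 = -11558747*(-17667 - 138)/389 = -11558747/389*(-17805) = 205803490335/389 ≈ 5.2906e+8)
-x = -1*205803490335/389 = -205803490335/389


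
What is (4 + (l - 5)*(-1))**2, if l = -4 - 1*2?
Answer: 225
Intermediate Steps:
l = -6 (l = -4 - 2 = -6)
(4 + (l - 5)*(-1))**2 = (4 + (-6 - 5)*(-1))**2 = (4 - 11*(-1))**2 = (4 + 11)**2 = 15**2 = 225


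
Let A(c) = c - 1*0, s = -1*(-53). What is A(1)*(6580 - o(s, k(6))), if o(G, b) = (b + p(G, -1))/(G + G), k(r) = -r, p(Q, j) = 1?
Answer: 697485/106 ≈ 6580.0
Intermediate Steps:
s = 53
A(c) = c (A(c) = c + 0 = c)
o(G, b) = (1 + b)/(2*G) (o(G, b) = (b + 1)/(G + G) = (1 + b)/((2*G)) = (1 + b)*(1/(2*G)) = (1 + b)/(2*G))
A(1)*(6580 - o(s, k(6))) = 1*(6580 - (1 - 1*6)/(2*53)) = 1*(6580 - (1 - 6)/(2*53)) = 1*(6580 - (-5)/(2*53)) = 1*(6580 - 1*(-5/106)) = 1*(6580 + 5/106) = 1*(697485/106) = 697485/106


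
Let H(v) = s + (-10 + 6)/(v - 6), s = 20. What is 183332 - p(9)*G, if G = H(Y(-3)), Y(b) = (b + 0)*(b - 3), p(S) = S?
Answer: 183155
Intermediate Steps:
Y(b) = b*(-3 + b)
H(v) = 20 - 4/(-6 + v) (H(v) = 20 + (-10 + 6)/(v - 6) = 20 - 4/(-6 + v))
G = 59/3 (G = 4*(-31 + 5*(-3*(-3 - 3)))/(-6 - 3*(-3 - 3)) = 4*(-31 + 5*(-3*(-6)))/(-6 - 3*(-6)) = 4*(-31 + 5*18)/(-6 + 18) = 4*(-31 + 90)/12 = 4*(1/12)*59 = 59/3 ≈ 19.667)
183332 - p(9)*G = 183332 - 9*59/3 = 183332 - 1*177 = 183332 - 177 = 183155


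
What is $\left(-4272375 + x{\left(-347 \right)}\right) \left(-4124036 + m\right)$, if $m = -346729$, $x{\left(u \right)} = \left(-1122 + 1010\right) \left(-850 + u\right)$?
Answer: $18501415977915$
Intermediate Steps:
$x{\left(u \right)} = 95200 - 112 u$ ($x{\left(u \right)} = - 112 \left(-850 + u\right) = 95200 - 112 u$)
$\left(-4272375 + x{\left(-347 \right)}\right) \left(-4124036 + m\right) = \left(-4272375 + \left(95200 - -38864\right)\right) \left(-4124036 - 346729\right) = \left(-4272375 + \left(95200 + 38864\right)\right) \left(-4470765\right) = \left(-4272375 + 134064\right) \left(-4470765\right) = \left(-4138311\right) \left(-4470765\right) = 18501415977915$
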